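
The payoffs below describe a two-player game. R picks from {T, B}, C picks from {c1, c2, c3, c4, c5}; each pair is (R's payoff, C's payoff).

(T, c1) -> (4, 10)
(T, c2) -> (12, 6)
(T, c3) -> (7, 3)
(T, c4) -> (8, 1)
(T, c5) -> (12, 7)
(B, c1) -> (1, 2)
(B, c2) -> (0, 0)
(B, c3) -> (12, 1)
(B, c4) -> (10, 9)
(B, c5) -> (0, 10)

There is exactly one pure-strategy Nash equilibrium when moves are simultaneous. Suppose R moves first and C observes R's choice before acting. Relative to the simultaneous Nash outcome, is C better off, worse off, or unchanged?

C best-responds to each possible R move:
- T: BR = c1, leader payoff 4.
- B: BR = c5, leader payoff 0.
Among 4, 0, the best is 4 at T. Subgame-perfect outcome: (T, c1) with payoffs (4, 10).
Now find the simultaneous Nash equilibrium.
R's best replies: c1→T; c2→T; c3→B; c4→B; c5→T.
C's best replies: T→c1; B→c5.
The unique mutual best reply is (T, c1), giving (4, 10).
C earns 10 sequentially versus 10 at the Nash outcome: unchanged.

unchanged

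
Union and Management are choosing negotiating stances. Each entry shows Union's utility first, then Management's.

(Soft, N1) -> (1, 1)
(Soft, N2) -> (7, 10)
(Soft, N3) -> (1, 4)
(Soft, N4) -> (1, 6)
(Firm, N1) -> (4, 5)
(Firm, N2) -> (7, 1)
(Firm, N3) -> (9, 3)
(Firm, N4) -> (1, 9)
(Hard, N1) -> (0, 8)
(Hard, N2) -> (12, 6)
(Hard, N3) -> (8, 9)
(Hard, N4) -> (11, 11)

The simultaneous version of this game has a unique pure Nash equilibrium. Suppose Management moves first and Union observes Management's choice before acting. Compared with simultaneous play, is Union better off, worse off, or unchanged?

unchanged

Solve by backward induction (Management leads).
- N1: Union compares 1, 4, 0 and picks Firm; Management would get 5.
- N2: Union compares 7, 7, 12 and picks Hard; Management would get 6.
- N3: Union compares 1, 9, 8 and picks Firm; Management would get 3.
- N4: Union compares 1, 1, 11 and picks Hard; Management would get 11.
Among 5, 6, 3, 11, the best is 11 at N4. Subgame-perfect outcome: (Hard, N4) with payoffs (11, 11).
Now find the simultaneous Nash equilibrium.
Union's best replies: N1→Firm; N2→Hard; N3→Firm; N4→Hard.
Management's best replies: Soft→N2; Firm→N4; Hard→N4.
The unique mutual best reply is (Hard, N4), giving (11, 11).
Union earns 11 sequentially versus 11 at the Nash outcome: unchanged.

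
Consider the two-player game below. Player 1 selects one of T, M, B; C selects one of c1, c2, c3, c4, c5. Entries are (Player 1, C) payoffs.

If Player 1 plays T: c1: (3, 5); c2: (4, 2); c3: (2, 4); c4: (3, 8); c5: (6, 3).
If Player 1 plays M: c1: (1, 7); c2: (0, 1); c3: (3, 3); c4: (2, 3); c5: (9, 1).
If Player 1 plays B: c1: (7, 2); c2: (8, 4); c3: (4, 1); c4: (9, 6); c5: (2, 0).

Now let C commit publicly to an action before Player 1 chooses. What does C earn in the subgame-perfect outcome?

Backward induction with C moving first.
- c1: BR = B, leader payoff 2.
- c2: BR = B, leader payoff 4.
- c3: BR = B, leader payoff 1.
- c4: BR = B, leader payoff 6.
- c5: BR = M, leader payoff 1.
Maximizing over 2, 4, 1, 6, 1, C chooses c4. Subgame-perfect outcome: (B, c4) with payoffs (9, 6).

6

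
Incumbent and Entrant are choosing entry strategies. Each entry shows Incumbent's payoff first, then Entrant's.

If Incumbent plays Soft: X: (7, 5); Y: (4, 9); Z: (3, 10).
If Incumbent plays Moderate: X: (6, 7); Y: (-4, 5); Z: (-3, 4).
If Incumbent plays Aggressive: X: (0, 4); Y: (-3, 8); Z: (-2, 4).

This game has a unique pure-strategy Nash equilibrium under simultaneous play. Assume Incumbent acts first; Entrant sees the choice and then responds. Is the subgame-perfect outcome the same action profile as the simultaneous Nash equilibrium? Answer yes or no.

Backward induction with Incumbent moving first.
- Soft: Entrant compares 5, 9, 10 and picks Z; Incumbent would get 3.
- Moderate: Entrant compares 7, 5, 4 and picks X; Incumbent would get 6.
- Aggressive: Entrant compares 4, 8, 4 and picks Y; Incumbent would get -3.
Incumbent's induced payoffs are 3, 6, -3, so Incumbent commits to Moderate. Subgame-perfect outcome: (Moderate, X) with payoffs (6, 7).
Now find the simultaneous Nash equilibrium.
Incumbent's best replies: X→Soft; Y→Soft; Z→Soft.
Entrant's best replies: Soft→Z; Moderate→X; Aggressive→Y.
The unique mutual best reply is (Soft, Z), giving (3, 10).
Sequential outcome (Moderate, X) differs from the Nash profile (Soft, Z).

no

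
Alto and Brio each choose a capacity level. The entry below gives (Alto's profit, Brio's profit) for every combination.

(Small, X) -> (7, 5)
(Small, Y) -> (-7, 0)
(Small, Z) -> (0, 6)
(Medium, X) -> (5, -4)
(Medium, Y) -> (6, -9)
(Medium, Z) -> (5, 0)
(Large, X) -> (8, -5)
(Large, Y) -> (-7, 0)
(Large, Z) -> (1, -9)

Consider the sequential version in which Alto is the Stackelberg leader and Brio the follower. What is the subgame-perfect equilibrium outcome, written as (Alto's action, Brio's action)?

(Medium, Z)

Backward induction with Alto moving first.
- Small: Brio compares 5, 0, 6 and picks Z; Alto would get 0.
- Medium: Brio compares -4, -9, 0 and picks Z; Alto would get 5.
- Large: Brio compares -5, 0, -9 and picks Y; Alto would get -7.
Alto's induced payoffs are 0, 5, -7, so Alto commits to Medium. Subgame-perfect outcome: (Medium, Z) with payoffs (5, 0).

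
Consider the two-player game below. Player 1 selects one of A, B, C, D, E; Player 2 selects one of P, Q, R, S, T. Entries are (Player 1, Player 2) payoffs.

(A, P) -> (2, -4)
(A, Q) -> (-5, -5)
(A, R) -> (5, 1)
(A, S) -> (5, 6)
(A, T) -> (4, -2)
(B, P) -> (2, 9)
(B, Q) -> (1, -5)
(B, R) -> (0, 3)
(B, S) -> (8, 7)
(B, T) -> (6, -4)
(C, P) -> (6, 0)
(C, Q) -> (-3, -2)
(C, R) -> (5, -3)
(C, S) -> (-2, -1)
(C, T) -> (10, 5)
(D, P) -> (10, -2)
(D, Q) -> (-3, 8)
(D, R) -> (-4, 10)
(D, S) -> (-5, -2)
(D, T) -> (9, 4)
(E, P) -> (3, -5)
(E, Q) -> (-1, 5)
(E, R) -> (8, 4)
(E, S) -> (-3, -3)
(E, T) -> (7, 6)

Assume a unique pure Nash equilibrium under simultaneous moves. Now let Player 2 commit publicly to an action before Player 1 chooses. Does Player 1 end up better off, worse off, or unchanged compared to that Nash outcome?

Player 1 best-responds to each possible Player 2 move:
- P → Player 1 plays D (best of 2, 2, 6, 10, 3); Player 2 gets -2.
- Q → Player 1 plays B (best of -5, 1, -3, -3, -1); Player 2 gets -5.
- R → Player 1 plays E (best of 5, 0, 5, -4, 8); Player 2 gets 4.
- S → Player 1 plays B (best of 5, 8, -2, -5, -3); Player 2 gets 7.
- T → Player 1 plays C (best of 4, 6, 10, 9, 7); Player 2 gets 5.
Maximizing over -2, -5, 4, 7, 5, Player 2 chooses S. Subgame-perfect outcome: (B, S) with payoffs (8, 7).
For the simultaneous game, intersect best replies.
Player 1's best replies: P→D; Q→B; R→E; S→B; T→C.
Player 2's best replies: A→S; B→P; C→T; D→R; E→T.
The unique mutual best reply is (C, T), giving (10, 5).
Player 1 earns 8 sequentially versus 10 at the Nash outcome: worse off.

worse off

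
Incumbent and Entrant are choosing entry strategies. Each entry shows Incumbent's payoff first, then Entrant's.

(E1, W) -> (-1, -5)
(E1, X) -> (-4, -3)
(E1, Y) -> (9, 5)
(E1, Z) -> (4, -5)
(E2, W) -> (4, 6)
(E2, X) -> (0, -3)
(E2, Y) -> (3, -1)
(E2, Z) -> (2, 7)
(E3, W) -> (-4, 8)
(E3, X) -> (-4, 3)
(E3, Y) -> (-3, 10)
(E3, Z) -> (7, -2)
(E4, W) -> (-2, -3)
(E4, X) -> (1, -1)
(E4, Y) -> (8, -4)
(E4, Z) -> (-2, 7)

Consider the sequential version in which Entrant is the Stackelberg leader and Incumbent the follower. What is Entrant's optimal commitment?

Incumbent best-responds to each possible Entrant move:
- W → Incumbent plays E2 (best of -1, 4, -4, -2); Entrant gets 6.
- X → Incumbent plays E4 (best of -4, 0, -4, 1); Entrant gets -1.
- Y → Incumbent plays E1 (best of 9, 3, -3, 8); Entrant gets 5.
- Z → Incumbent plays E3 (best of 4, 2, 7, -2); Entrant gets -2.
Among 6, -1, 5, -2, the best is 6 at W. Subgame-perfect outcome: (E2, W) with payoffs (4, 6).

W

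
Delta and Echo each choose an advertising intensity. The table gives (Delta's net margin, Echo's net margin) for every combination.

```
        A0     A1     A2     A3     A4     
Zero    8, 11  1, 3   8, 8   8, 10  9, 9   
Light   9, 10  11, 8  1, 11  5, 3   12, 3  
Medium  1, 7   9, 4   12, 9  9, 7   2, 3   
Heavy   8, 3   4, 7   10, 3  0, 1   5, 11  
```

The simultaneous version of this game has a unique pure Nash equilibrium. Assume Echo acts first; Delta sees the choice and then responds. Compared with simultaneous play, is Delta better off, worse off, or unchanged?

worse off

Delta best-responds to each possible Echo move:
- A0 → Delta plays Light (best of 8, 9, 1, 8); Echo gets 10.
- A1 → Delta plays Light (best of 1, 11, 9, 4); Echo gets 8.
- A2 → Delta plays Medium (best of 8, 1, 12, 10); Echo gets 9.
- A3 → Delta plays Medium (best of 8, 5, 9, 0); Echo gets 7.
- A4 → Delta plays Light (best of 9, 12, 2, 5); Echo gets 3.
Maximizing over 10, 8, 9, 7, 3, Echo chooses A0. Subgame-perfect outcome: (Light, A0) with payoffs (9, 10).
For the simultaneous game, intersect best replies.
Delta's best replies: A0→Light; A1→Light; A2→Medium; A3→Medium; A4→Light.
Echo's best replies: Zero→A0; Light→A2; Medium→A2; Heavy→A4.
The unique mutual best reply is (Medium, A2), giving (12, 9).
Delta earns 9 sequentially versus 12 at the Nash outcome: worse off.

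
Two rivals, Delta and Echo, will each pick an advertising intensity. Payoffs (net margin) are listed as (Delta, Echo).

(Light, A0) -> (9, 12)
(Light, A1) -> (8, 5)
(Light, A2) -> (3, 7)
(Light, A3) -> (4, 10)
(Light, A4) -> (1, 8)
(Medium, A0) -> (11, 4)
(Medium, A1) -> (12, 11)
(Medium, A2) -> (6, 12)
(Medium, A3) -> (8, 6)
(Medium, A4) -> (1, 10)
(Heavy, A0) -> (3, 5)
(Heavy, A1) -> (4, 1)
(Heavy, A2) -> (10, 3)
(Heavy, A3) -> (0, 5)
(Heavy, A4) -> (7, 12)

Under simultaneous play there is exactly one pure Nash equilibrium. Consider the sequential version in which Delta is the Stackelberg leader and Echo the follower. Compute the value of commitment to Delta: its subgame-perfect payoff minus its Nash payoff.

2

Work backward from Echo's decision.
- Light: BR = A0, leader payoff 9.
- Medium: BR = A2, leader payoff 6.
- Heavy: BR = A4, leader payoff 7.
Among 9, 6, 7, the best is 9 at Light. Subgame-perfect outcome: (Light, A0) with payoffs (9, 12).
Now find the simultaneous Nash equilibrium.
Delta's best replies: A0→Medium; A1→Medium; A2→Heavy; A3→Medium; A4→Heavy.
Echo's best replies: Light→A0; Medium→A2; Heavy→A4.
The unique mutual best reply is (Heavy, A4), giving (7, 12).
Delta's commitment gain: 9 − 7 = 2.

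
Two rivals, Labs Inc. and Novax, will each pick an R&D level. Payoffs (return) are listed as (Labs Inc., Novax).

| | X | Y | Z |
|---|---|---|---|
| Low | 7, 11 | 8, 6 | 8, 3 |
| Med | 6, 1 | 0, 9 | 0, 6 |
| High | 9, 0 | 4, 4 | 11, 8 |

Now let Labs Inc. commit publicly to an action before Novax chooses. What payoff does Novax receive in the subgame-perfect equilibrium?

Work backward from Novax's decision.
- Low: Novax compares 11, 6, 3 and picks X; Labs Inc. would get 7.
- Med: Novax compares 1, 9, 6 and picks Y; Labs Inc. would get 0.
- High: Novax compares 0, 4, 8 and picks Z; Labs Inc. would get 11.
Maximizing over 7, 0, 11, Labs Inc. chooses High. Subgame-perfect outcome: (High, Z) with payoffs (11, 8).

8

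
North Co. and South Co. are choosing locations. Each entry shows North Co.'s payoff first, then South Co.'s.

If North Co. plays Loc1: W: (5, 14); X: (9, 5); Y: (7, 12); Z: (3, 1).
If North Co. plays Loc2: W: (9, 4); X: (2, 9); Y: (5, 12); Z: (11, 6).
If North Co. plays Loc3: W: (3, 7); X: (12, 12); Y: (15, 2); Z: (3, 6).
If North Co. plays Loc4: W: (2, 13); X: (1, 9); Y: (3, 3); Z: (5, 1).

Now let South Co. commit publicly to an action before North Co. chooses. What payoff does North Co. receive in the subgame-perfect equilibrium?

North Co. best-responds to each possible South Co. move:
- W: BR = Loc2, leader payoff 4.
- X: BR = Loc3, leader payoff 12.
- Y: BR = Loc3, leader payoff 2.
- Z: BR = Loc2, leader payoff 6.
Maximizing over 4, 12, 2, 6, South Co. chooses X. Subgame-perfect outcome: (Loc3, X) with payoffs (12, 12).

12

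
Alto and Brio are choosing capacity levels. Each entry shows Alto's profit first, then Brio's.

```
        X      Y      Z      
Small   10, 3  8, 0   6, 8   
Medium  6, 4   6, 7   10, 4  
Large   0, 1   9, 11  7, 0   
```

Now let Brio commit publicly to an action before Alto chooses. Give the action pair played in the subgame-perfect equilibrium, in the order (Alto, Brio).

(Large, Y)

Alto best-responds to each possible Brio move:
- X: BR = Small, leader payoff 3.
- Y: BR = Large, leader payoff 11.
- Z: BR = Medium, leader payoff 4.
Maximizing over 3, 11, 4, Brio chooses Y. Subgame-perfect outcome: (Large, Y) with payoffs (9, 11).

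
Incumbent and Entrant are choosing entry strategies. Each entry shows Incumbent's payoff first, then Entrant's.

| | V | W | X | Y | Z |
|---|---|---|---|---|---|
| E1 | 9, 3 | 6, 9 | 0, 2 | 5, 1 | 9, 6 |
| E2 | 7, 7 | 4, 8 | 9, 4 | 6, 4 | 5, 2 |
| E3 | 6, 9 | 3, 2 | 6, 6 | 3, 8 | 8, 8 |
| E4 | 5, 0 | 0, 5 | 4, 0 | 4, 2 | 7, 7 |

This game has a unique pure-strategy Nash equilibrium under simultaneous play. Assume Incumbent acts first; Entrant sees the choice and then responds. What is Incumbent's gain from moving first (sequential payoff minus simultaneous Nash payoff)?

Work backward from Entrant's decision.
- E1: BR = W, leader payoff 6.
- E2: BR = W, leader payoff 4.
- E3: BR = V, leader payoff 6.
- E4: BR = Z, leader payoff 7.
Among 6, 4, 6, 7, the best is 7 at E4. Subgame-perfect outcome: (E4, Z) with payoffs (7, 7).
For the simultaneous game, intersect best replies.
Incumbent's best replies: V→E1; W→E1; X→E2; Y→E2; Z→E1.
Entrant's best replies: E1→W; E2→W; E3→V; E4→Z.
Only (E1, W) has each player best-responding; Nash payoffs (6, 9).
Incumbent's commitment gain: 7 − 6 = 1.

1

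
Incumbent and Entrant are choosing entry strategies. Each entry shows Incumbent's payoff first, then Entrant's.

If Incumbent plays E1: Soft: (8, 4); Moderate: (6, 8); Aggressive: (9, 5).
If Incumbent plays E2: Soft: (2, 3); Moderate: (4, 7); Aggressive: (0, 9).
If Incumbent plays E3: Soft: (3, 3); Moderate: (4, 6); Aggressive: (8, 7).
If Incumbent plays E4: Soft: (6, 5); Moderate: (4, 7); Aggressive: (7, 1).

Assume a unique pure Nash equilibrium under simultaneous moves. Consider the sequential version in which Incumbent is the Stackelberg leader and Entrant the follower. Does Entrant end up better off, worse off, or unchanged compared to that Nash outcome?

Work backward from Entrant's decision.
- E1: BR = Moderate, leader payoff 6.
- E2: BR = Aggressive, leader payoff 0.
- E3: BR = Aggressive, leader payoff 8.
- E4: BR = Moderate, leader payoff 4.
Among 6, 0, 8, 4, the best is 8 at E3. Subgame-perfect outcome: (E3, Aggressive) with payoffs (8, 7).
Under simultaneous play:
Incumbent's best replies: Soft→E1; Moderate→E1; Aggressive→E1.
Entrant's best replies: E1→Moderate; E2→Aggressive; E3→Aggressive; E4→Moderate.
The unique mutual best reply is (E1, Moderate), giving (6, 8).
Entrant earns 7 sequentially versus 8 at the Nash outcome: worse off.

worse off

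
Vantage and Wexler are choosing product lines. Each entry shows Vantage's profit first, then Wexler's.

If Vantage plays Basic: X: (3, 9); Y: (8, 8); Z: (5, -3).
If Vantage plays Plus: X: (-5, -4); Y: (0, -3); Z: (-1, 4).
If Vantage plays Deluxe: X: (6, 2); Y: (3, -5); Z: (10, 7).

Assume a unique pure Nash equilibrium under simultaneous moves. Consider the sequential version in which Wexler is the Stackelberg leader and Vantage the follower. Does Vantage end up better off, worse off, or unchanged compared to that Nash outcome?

Solve by backward induction (Wexler leads).
- X: BR = Deluxe, leader payoff 2.
- Y: BR = Basic, leader payoff 8.
- Z: BR = Deluxe, leader payoff 7.
Among 2, 8, 7, the best is 8 at Y. Subgame-perfect outcome: (Basic, Y) with payoffs (8, 8).
For the simultaneous game, intersect best replies.
Vantage's best replies: X→Deluxe; Y→Basic; Z→Deluxe.
Wexler's best replies: Basic→X; Plus→Z; Deluxe→Z.
Only (Deluxe, Z) has each player best-responding; Nash payoffs (10, 7).
Vantage earns 8 sequentially versus 10 at the Nash outcome: worse off.

worse off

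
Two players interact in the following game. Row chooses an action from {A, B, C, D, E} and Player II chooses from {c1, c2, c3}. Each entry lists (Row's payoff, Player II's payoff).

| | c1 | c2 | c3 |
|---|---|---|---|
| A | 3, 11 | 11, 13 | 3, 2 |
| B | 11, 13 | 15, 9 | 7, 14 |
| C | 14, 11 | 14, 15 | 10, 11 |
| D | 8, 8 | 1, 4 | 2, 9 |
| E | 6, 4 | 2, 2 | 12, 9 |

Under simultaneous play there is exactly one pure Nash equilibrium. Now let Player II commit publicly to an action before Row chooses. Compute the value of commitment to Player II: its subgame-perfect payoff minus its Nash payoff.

Solve by backward induction (Player II leads).
- c1: BR = C, leader payoff 11.
- c2: BR = B, leader payoff 9.
- c3: BR = E, leader payoff 9.
Among 11, 9, 9, the best is 11 at c1. Subgame-perfect outcome: (C, c1) with payoffs (14, 11).
For the simultaneous game, intersect best replies.
Row's best replies: c1→C; c2→B; c3→E.
Player II's best replies: A→c2; B→c3; C→c2; D→c3; E→c3.
Only (E, c3) has each player best-responding; Nash payoffs (12, 9).
Player II's commitment gain: 11 − 9 = 2.

2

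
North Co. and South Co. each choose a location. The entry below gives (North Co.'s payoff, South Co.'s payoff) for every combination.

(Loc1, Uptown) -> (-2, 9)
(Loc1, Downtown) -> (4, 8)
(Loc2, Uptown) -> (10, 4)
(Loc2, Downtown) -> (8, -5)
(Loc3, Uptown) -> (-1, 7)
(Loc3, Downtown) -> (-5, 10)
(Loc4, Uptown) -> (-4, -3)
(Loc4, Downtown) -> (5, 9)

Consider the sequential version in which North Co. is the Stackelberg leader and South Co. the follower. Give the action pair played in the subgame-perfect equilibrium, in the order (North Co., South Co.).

(Loc2, Uptown)

Backward induction with North Co. moving first.
- Loc1: South Co. compares 9, 8 and picks Uptown; North Co. would get -2.
- Loc2: South Co. compares 4, -5 and picks Uptown; North Co. would get 10.
- Loc3: South Co. compares 7, 10 and picks Downtown; North Co. would get -5.
- Loc4: South Co. compares -3, 9 and picks Downtown; North Co. would get 5.
Maximizing over -2, 10, -5, 5, North Co. chooses Loc2. Subgame-perfect outcome: (Loc2, Uptown) with payoffs (10, 4).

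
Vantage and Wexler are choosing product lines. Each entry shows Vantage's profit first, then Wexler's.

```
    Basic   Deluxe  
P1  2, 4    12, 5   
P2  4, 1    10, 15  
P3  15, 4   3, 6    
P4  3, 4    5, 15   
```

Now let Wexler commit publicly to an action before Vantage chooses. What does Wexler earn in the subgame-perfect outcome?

Vantage best-responds to each possible Wexler move:
- Basic: BR = P3, leader payoff 4.
- Deluxe: BR = P1, leader payoff 5.
Maximizing over 4, 5, Wexler chooses Deluxe. Subgame-perfect outcome: (P1, Deluxe) with payoffs (12, 5).

5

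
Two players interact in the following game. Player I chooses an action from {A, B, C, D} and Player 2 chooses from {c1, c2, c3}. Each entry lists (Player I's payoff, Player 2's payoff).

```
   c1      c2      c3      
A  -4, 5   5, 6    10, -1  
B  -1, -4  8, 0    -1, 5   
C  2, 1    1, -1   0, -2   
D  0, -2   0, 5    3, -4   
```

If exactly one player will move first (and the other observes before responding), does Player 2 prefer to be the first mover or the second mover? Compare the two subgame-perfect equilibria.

second

If Player I leads: Player 2's best replies are A→c2, B→c3, C→c1, D→c2; Player I's induced payoffs 5, -1, 2, 0; outcome (A, c2), payoffs (5, 6).
If Player 2 leads: Player I's best replies are c1→C, c2→B, c3→A; Player 2's induced payoffs 1, 0, -1; outcome (C, c1), payoffs (2, 1).
Player 2 gets 1 moving first and 6 moving second, so Player 2 prefers to move second.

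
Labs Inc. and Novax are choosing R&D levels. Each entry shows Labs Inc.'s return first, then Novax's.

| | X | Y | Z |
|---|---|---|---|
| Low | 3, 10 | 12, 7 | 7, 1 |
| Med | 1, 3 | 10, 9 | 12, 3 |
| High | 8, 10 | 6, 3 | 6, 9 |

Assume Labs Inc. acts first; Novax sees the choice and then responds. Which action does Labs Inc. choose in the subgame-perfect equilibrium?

Work backward from Novax's decision.
- Low → Novax plays X (best of 10, 7, 1); Labs Inc. gets 3.
- Med → Novax plays Y (best of 3, 9, 3); Labs Inc. gets 10.
- High → Novax plays X (best of 10, 3, 9); Labs Inc. gets 8.
Labs Inc.'s induced payoffs are 3, 10, 8, so Labs Inc. commits to Med. Subgame-perfect outcome: (Med, Y) with payoffs (10, 9).

Med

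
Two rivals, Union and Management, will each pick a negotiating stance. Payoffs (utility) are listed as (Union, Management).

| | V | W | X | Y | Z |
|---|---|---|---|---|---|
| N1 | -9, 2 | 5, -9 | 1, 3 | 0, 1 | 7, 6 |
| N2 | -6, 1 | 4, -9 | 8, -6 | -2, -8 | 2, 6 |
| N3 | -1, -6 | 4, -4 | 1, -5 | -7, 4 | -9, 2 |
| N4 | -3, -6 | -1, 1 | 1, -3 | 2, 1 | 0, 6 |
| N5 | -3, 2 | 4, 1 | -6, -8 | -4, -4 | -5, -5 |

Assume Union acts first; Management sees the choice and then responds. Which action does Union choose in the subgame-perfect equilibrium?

N1

Solve by backward induction (Union leads).
- N1: Management compares 2, -9, 3, 1, 6 and picks Z; Union would get 7.
- N2: Management compares 1, -9, -6, -8, 6 and picks Z; Union would get 2.
- N3: Management compares -6, -4, -5, 4, 2 and picks Y; Union would get -7.
- N4: Management compares -6, 1, -3, 1, 6 and picks Z; Union would get 0.
- N5: Management compares 2, 1, -8, -4, -5 and picks V; Union would get -3.
Among 7, 2, -7, 0, -3, the best is 7 at N1. Subgame-perfect outcome: (N1, Z) with payoffs (7, 6).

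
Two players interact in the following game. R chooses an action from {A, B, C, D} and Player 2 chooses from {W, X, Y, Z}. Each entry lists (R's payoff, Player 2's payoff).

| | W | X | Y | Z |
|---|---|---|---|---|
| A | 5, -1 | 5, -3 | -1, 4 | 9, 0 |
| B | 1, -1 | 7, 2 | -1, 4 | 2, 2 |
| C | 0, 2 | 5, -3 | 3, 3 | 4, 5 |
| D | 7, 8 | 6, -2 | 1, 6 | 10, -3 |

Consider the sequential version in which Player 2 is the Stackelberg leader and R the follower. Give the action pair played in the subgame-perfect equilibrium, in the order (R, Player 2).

(D, W)

R best-responds to each possible Player 2 move:
- W: BR = D, leader payoff 8.
- X: BR = B, leader payoff 2.
- Y: BR = C, leader payoff 3.
- Z: BR = D, leader payoff -3.
Player 2's induced payoffs are 8, 2, 3, -3, so Player 2 commits to W. Subgame-perfect outcome: (D, W) with payoffs (7, 8).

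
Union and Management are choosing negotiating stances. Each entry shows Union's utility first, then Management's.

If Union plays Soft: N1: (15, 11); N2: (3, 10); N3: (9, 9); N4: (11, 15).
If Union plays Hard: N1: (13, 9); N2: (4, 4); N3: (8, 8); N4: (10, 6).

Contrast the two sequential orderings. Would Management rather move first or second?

first

If Union leads: Management's best replies are Soft→N4, Hard→N1; Union's induced payoffs 11, 13; outcome (Hard, N1), payoffs (13, 9).
If Management leads: Union's best replies are N1→Soft, N2→Hard, N3→Soft, N4→Soft; Management's induced payoffs 11, 4, 9, 15; outcome (Soft, N4), payoffs (11, 15).
Management gets 15 moving first and 9 moving second, so Management prefers to move first.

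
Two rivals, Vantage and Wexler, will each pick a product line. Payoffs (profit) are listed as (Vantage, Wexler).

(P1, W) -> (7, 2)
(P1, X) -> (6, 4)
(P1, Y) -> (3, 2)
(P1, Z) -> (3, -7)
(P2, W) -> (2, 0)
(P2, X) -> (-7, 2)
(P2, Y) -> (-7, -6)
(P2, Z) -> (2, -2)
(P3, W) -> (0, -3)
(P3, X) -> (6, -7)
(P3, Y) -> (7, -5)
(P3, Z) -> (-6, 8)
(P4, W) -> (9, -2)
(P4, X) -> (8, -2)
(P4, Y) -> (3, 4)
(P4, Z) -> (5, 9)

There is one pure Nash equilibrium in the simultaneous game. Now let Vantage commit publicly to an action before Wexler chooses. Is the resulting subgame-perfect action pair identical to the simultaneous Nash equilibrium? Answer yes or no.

no

Work backward from Wexler's decision.
- P1: BR = X, leader payoff 6.
- P2: BR = X, leader payoff -7.
- P3: BR = Z, leader payoff -6.
- P4: BR = Z, leader payoff 5.
Vantage's induced payoffs are 6, -7, -6, 5, so Vantage commits to P1. Subgame-perfect outcome: (P1, X) with payoffs (6, 4).
Now find the simultaneous Nash equilibrium.
Vantage's best replies: W→P4; X→P4; Y→P3; Z→P4.
Wexler's best replies: P1→X; P2→X; P3→Z; P4→Z.
The unique mutual best reply is (P4, Z), giving (5, 9).
Sequential outcome (P1, X) differs from the Nash profile (P4, Z).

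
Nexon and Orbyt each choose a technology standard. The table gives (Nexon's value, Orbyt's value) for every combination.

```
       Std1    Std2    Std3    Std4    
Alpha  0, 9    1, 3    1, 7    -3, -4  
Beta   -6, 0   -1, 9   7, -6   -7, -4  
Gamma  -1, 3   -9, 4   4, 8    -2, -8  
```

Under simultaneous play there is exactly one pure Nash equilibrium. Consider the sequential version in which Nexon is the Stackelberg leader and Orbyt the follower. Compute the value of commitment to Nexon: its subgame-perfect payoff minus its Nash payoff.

Solve by backward induction (Nexon leads).
- Alpha → Orbyt plays Std1 (best of 9, 3, 7, -4); Nexon gets 0.
- Beta → Orbyt plays Std2 (best of 0, 9, -6, -4); Nexon gets -1.
- Gamma → Orbyt plays Std3 (best of 3, 4, 8, -8); Nexon gets 4.
Nexon's induced payoffs are 0, -1, 4, so Nexon commits to Gamma. Subgame-perfect outcome: (Gamma, Std3) with payoffs (4, 8).
Now find the simultaneous Nash equilibrium.
Nexon's best replies: Std1→Alpha; Std2→Alpha; Std3→Beta; Std4→Gamma.
Orbyt's best replies: Alpha→Std1; Beta→Std2; Gamma→Std3.
Only (Alpha, Std1) has each player best-responding; Nash payoffs (0, 9).
Nexon's commitment gain: 4 − 0 = 4.

4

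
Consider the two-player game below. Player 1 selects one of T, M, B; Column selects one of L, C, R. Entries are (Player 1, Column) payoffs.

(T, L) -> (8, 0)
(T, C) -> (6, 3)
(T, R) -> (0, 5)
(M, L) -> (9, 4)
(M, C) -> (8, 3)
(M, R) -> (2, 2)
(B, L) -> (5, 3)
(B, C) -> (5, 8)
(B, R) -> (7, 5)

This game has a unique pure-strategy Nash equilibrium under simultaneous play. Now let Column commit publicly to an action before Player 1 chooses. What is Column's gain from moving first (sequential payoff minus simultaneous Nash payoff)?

Work backward from Player 1's decision.
- L → Player 1 plays M (best of 8, 9, 5); Column gets 4.
- C → Player 1 plays M (best of 6, 8, 5); Column gets 3.
- R → Player 1 plays B (best of 0, 2, 7); Column gets 5.
Maximizing over 4, 3, 5, Column chooses R. Subgame-perfect outcome: (B, R) with payoffs (7, 5).
Now find the simultaneous Nash equilibrium.
Player 1's best replies: L→M; C→M; R→B.
Column's best replies: T→R; M→L; B→C.
Only (M, L) has each player best-responding; Nash payoffs (9, 4).
Column's commitment gain: 5 − 4 = 1.

1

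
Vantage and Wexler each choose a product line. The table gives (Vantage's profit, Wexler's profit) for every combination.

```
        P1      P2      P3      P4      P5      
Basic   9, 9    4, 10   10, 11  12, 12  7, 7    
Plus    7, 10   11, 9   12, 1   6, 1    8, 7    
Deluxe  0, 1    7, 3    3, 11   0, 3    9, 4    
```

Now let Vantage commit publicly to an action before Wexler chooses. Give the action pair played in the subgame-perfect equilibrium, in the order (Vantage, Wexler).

(Basic, P4)

Work backward from Wexler's decision.
- Basic → Wexler plays P4 (best of 9, 10, 11, 12, 7); Vantage gets 12.
- Plus → Wexler plays P1 (best of 10, 9, 1, 1, 7); Vantage gets 7.
- Deluxe → Wexler plays P3 (best of 1, 3, 11, 3, 4); Vantage gets 3.
Among 12, 7, 3, the best is 12 at Basic. Subgame-perfect outcome: (Basic, P4) with payoffs (12, 12).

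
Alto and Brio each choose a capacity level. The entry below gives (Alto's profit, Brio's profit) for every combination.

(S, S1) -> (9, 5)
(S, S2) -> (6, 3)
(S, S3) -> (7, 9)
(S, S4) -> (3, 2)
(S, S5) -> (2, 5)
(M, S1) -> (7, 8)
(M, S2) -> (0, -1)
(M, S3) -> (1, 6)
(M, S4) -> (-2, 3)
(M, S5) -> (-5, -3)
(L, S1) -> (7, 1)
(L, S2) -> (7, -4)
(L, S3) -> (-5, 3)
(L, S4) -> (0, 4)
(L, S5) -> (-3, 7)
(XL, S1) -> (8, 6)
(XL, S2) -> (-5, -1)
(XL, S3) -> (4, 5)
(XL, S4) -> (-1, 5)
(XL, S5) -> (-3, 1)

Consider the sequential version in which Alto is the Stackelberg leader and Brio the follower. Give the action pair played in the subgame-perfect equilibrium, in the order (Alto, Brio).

Solve by backward induction (Alto leads).
- S: Brio compares 5, 3, 9, 2, 5 and picks S3; Alto would get 7.
- M: Brio compares 8, -1, 6, 3, -3 and picks S1; Alto would get 7.
- L: Brio compares 1, -4, 3, 4, 7 and picks S5; Alto would get -3.
- XL: Brio compares 6, -1, 5, 5, 1 and picks S1; Alto would get 8.
Alto's induced payoffs are 7, 7, -3, 8, so Alto commits to XL. Subgame-perfect outcome: (XL, S1) with payoffs (8, 6).

(XL, S1)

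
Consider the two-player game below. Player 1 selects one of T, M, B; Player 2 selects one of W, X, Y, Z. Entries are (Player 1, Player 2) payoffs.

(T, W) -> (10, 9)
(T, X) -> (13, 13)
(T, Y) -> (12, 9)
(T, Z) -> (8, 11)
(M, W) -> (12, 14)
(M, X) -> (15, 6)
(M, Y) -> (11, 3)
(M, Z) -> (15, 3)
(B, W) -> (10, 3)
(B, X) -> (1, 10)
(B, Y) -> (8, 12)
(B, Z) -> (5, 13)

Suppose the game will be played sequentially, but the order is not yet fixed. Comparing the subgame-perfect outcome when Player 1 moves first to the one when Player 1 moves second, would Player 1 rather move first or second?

first

If Player 1 leads: Player 2's best replies are T→X, M→W, B→Z; Player 1's induced payoffs 13, 12, 5; outcome (T, X), payoffs (13, 13).
If Player 2 leads: Player 1's best replies are W→M, X→M, Y→T, Z→M; Player 2's induced payoffs 14, 6, 9, 3; outcome (M, W), payoffs (12, 14).
Player 1 gets 13 moving first and 12 moving second, so Player 1 prefers to move first.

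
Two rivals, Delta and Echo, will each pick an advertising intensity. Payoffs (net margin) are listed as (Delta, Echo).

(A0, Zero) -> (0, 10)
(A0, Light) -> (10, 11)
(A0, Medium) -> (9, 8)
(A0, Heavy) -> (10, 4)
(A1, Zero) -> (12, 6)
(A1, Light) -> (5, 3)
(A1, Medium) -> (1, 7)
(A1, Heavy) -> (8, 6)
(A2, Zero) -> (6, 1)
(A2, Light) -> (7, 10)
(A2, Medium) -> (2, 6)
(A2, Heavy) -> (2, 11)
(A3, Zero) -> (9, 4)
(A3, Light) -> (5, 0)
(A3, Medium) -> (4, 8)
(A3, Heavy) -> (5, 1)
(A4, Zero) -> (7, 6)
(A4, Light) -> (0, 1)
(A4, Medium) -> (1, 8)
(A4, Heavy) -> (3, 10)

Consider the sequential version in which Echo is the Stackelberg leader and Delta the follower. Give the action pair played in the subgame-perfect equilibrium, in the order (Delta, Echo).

Solve by backward induction (Echo leads).
- Zero → Delta plays A1 (best of 0, 12, 6, 9, 7); Echo gets 6.
- Light → Delta plays A0 (best of 10, 5, 7, 5, 0); Echo gets 11.
- Medium → Delta plays A0 (best of 9, 1, 2, 4, 1); Echo gets 8.
- Heavy → Delta plays A0 (best of 10, 8, 2, 5, 3); Echo gets 4.
Echo's induced payoffs are 6, 11, 8, 4, so Echo commits to Light. Subgame-perfect outcome: (A0, Light) with payoffs (10, 11).

(A0, Light)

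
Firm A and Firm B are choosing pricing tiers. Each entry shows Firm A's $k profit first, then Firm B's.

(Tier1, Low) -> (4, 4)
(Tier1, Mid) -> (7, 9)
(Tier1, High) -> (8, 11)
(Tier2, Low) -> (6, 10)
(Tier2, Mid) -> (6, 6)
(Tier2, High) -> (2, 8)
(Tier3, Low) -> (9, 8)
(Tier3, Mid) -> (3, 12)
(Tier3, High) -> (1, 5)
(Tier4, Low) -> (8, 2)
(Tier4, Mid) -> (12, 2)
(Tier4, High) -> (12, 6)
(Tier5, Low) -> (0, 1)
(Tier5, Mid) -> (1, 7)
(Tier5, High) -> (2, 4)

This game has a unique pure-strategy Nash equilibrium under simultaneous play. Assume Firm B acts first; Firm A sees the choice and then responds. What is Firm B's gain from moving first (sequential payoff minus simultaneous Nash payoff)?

Backward induction with Firm B moving first.
- Low → Firm A plays Tier3 (best of 4, 6, 9, 8, 0); Firm B gets 8.
- Mid → Firm A plays Tier4 (best of 7, 6, 3, 12, 1); Firm B gets 2.
- High → Firm A plays Tier4 (best of 8, 2, 1, 12, 2); Firm B gets 6.
Maximizing over 8, 2, 6, Firm B chooses Low. Subgame-perfect outcome: (Tier3, Low) with payoffs (9, 8).
Now find the simultaneous Nash equilibrium.
Firm A's best replies: Low→Tier3; Mid→Tier4; High→Tier4.
Firm B's best replies: Tier1→High; Tier2→Low; Tier3→Mid; Tier4→High; Tier5→Mid.
The unique mutual best reply is (Tier4, High), giving (12, 6).
Firm B's commitment gain: 8 − 6 = 2.

2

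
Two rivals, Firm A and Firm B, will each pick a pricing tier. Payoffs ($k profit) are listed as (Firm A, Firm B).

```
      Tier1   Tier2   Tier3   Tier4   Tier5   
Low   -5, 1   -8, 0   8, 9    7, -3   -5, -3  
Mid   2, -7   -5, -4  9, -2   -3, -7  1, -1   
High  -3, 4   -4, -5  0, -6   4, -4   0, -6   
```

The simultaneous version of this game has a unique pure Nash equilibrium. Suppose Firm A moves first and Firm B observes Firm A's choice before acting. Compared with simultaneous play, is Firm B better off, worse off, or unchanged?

better off

Firm B best-responds to each possible Firm A move:
- Low: Firm B compares 1, 0, 9, -3, -3 and picks Tier3; Firm A would get 8.
- Mid: Firm B compares -7, -4, -2, -7, -1 and picks Tier5; Firm A would get 1.
- High: Firm B compares 4, -5, -6, -4, -6 and picks Tier1; Firm A would get -3.
Firm A's induced payoffs are 8, 1, -3, so Firm A commits to Low. Subgame-perfect outcome: (Low, Tier3) with payoffs (8, 9).
Under simultaneous play:
Firm A's best replies: Tier1→Mid; Tier2→High; Tier3→Mid; Tier4→Low; Tier5→Mid.
Firm B's best replies: Low→Tier3; Mid→Tier5; High→Tier1.
The unique mutual best reply is (Mid, Tier5), giving (1, -1).
Firm B earns 9 sequentially versus -1 at the Nash outcome: better off.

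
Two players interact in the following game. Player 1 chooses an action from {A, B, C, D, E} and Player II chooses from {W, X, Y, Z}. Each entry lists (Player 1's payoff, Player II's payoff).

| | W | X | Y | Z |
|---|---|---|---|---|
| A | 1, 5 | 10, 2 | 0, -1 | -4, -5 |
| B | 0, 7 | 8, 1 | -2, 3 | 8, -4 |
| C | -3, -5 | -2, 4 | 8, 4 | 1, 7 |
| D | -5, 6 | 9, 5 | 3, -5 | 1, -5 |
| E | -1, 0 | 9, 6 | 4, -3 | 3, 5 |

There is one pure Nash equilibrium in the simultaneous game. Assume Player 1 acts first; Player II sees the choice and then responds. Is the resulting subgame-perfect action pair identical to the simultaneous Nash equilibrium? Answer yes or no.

Backward induction with Player 1 moving first.
- A: Player II compares 5, 2, -1, -5 and picks W; Player 1 would get 1.
- B: Player II compares 7, 1, 3, -4 and picks W; Player 1 would get 0.
- C: Player II compares -5, 4, 4, 7 and picks Z; Player 1 would get 1.
- D: Player II compares 6, 5, -5, -5 and picks W; Player 1 would get -5.
- E: Player II compares 0, 6, -3, 5 and picks X; Player 1 would get 9.
Player 1's induced payoffs are 1, 0, 1, -5, 9, so Player 1 commits to E. Subgame-perfect outcome: (E, X) with payoffs (9, 6).
Under simultaneous play:
Player 1's best replies: W→A; X→A; Y→C; Z→B.
Player II's best replies: A→W; B→W; C→Z; D→W; E→X.
Only (A, W) has each player best-responding; Nash payoffs (1, 5).
Sequential outcome (E, X) differs from the Nash profile (A, W).

no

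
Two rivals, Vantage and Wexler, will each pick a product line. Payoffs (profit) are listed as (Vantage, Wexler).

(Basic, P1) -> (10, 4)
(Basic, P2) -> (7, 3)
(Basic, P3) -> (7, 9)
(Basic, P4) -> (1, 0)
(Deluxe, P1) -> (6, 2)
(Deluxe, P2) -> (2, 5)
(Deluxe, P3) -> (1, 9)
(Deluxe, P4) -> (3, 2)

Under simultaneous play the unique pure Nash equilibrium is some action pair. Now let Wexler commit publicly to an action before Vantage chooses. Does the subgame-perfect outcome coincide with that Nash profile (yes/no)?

yes

Vantage best-responds to each possible Wexler move:
- P1: Vantage compares 10, 6 and picks Basic; Wexler would get 4.
- P2: Vantage compares 7, 2 and picks Basic; Wexler would get 3.
- P3: Vantage compares 7, 1 and picks Basic; Wexler would get 9.
- P4: Vantage compares 1, 3 and picks Deluxe; Wexler would get 2.
Wexler's induced payoffs are 4, 3, 9, 2, so Wexler commits to P3. Subgame-perfect outcome: (Basic, P3) with payoffs (7, 9).
For the simultaneous game, intersect best replies.
Vantage's best replies: P1→Basic; P2→Basic; P3→Basic; P4→Deluxe.
Wexler's best replies: Basic→P3; Deluxe→P3.
The unique mutual best reply is (Basic, P3), giving (7, 9).
Sequential outcome (Basic, P3) coincides with the Nash profile (Basic, P3).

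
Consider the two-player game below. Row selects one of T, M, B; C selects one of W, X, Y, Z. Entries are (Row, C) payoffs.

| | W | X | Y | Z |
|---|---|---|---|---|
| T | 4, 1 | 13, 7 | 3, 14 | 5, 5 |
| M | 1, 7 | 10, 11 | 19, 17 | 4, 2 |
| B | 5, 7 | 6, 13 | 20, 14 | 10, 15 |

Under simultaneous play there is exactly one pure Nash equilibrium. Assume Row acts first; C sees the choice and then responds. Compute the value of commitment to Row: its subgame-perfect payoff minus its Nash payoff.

9

Solve by backward induction (Row leads).
- T → C plays Y (best of 1, 7, 14, 5); Row gets 3.
- M → C plays Y (best of 7, 11, 17, 2); Row gets 19.
- B → C plays Z (best of 7, 13, 14, 15); Row gets 10.
Row's induced payoffs are 3, 19, 10, so Row commits to M. Subgame-perfect outcome: (M, Y) with payoffs (19, 17).
For the simultaneous game, intersect best replies.
Row's best replies: W→B; X→T; Y→B; Z→B.
C's best replies: T→Y; M→Y; B→Z.
Only (B, Z) has each player best-responding; Nash payoffs (10, 15).
Row's commitment gain: 19 − 10 = 9.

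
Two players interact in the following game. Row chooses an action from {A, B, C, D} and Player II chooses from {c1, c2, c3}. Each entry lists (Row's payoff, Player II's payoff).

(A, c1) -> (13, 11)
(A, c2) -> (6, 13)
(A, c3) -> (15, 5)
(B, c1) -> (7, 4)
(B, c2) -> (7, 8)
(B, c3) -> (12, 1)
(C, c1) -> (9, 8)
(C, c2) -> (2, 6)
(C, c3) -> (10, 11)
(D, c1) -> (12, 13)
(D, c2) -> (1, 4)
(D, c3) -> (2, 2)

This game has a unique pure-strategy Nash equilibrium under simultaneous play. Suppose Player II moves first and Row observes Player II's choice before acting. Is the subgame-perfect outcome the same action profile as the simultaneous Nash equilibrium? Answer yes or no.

Work backward from Row's decision.
- c1: Row compares 13, 7, 9, 12 and picks A; Player II would get 11.
- c2: Row compares 6, 7, 2, 1 and picks B; Player II would get 8.
- c3: Row compares 15, 12, 10, 2 and picks A; Player II would get 5.
Among 11, 8, 5, the best is 11 at c1. Subgame-perfect outcome: (A, c1) with payoffs (13, 11).
For the simultaneous game, intersect best replies.
Row's best replies: c1→A; c2→B; c3→A.
Player II's best replies: A→c2; B→c2; C→c3; D→c1.
Only (B, c2) has each player best-responding; Nash payoffs (7, 8).
Sequential outcome (A, c1) differs from the Nash profile (B, c2).

no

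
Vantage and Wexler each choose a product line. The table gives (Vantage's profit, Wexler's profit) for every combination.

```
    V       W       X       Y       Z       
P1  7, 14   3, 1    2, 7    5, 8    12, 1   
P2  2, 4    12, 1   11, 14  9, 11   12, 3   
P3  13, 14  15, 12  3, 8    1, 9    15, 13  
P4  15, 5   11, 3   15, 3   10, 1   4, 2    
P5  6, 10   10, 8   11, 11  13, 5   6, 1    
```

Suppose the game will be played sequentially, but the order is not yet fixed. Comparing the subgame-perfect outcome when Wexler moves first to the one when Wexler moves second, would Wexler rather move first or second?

first

If Vantage leads: Wexler's best replies are P1→V, P2→X, P3→V, P4→V, P5→X; Vantage's induced payoffs 7, 11, 13, 15, 11; outcome (P4, V), payoffs (15, 5).
If Wexler leads: Vantage's best replies are V→P4, W→P3, X→P4, Y→P5, Z→P3; Wexler's induced payoffs 5, 12, 3, 5, 13; outcome (P3, Z), payoffs (15, 13).
Wexler gets 13 moving first and 5 moving second, so Wexler prefers to move first.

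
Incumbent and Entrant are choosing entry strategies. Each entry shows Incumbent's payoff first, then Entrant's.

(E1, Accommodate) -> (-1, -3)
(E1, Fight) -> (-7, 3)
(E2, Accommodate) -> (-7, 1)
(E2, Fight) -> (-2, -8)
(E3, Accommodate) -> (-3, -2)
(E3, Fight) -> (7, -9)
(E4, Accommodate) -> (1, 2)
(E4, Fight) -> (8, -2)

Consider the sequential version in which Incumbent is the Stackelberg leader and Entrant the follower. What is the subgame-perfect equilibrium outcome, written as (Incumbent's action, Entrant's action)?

Solve by backward induction (Incumbent leads).
- E1: Entrant compares -3, 3 and picks Fight; Incumbent would get -7.
- E2: Entrant compares 1, -8 and picks Accommodate; Incumbent would get -7.
- E3: Entrant compares -2, -9 and picks Accommodate; Incumbent would get -3.
- E4: Entrant compares 2, -2 and picks Accommodate; Incumbent would get 1.
Incumbent's induced payoffs are -7, -7, -3, 1, so Incumbent commits to E4. Subgame-perfect outcome: (E4, Accommodate) with payoffs (1, 2).

(E4, Accommodate)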